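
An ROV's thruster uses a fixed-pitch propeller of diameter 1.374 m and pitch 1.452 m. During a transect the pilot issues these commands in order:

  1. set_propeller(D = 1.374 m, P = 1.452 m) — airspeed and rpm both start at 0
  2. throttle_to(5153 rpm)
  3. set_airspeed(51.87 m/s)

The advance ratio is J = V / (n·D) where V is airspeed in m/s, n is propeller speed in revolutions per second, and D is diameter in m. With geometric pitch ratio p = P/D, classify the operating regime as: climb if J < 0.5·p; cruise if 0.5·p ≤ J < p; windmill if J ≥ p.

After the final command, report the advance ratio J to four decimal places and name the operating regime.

J = 0.4396, regime = climb

set_propeller: D = 1.374 m, P = 1.452 m (p = P/D = 1.056769); state ← (V=0, rpm=0)
throttle_to(5153): rpm ← 5153
set_airspeed(51.87): V ← 51.87 m/s
final state: V = 51.87 m/s, rpm = 5153 → n = rpm/60 = 85.883333 rev/s
J = V / (n·D) = 51.87 / (85.883333 × 1.374) = 0.439562
regime bands: climb J<0.5284 | cruise [0.5284, 1.0568) | windmill J≥1.0568
J = 0.4396 → climb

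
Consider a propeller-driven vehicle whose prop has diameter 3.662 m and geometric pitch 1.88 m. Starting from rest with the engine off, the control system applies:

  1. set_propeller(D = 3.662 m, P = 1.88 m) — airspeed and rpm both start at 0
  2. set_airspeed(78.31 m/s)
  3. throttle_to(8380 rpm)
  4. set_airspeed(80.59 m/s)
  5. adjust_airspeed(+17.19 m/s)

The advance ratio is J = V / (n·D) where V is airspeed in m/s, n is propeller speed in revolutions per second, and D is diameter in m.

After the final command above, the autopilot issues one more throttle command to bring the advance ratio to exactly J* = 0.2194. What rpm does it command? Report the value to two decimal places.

set_propeller: D = 3.662 m, P = 1.88 m (p = P/D = 0.513381); state ← (V=0, rpm=0)
set_airspeed(78.31): V ← 78.31 m/s
throttle_to(8380): rpm ← 8380
set_airspeed(80.59): V ← 80.59 m/s
adjust_airspeed(+17.19): V ← 80.59 +17.19 = 97.78 m/s
final state: V = 97.78 m/s, rpm = 8380 → n = rpm/60 = 139.666667 rev/s
target J* = 0.2194; solve J* = V/(n·D) for n: n = V/(J*·D) = 97.78/(0.2194 × 3.662) = 121.701259 rev/s
rpm = 60·n = 7302.075518

rpm = 7302.08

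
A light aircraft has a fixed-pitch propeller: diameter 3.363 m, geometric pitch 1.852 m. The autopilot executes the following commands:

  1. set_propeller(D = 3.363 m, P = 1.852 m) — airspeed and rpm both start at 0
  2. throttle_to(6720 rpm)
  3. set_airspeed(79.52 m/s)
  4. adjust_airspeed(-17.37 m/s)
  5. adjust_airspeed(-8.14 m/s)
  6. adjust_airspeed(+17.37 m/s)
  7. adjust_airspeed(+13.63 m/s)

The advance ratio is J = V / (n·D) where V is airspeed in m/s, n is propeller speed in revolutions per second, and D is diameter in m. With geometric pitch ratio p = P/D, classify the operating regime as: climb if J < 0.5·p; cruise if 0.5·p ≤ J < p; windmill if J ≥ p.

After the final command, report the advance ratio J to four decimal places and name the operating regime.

J = 0.2257, regime = climb

set_propeller: D = 3.363 m, P = 1.852 m (p = P/D = 0.550699); state ← (V=0, rpm=0)
throttle_to(6720): rpm ← 6720
set_airspeed(79.52): V ← 79.52 m/s
adjust_airspeed(-17.37): V ← 79.52 -17.37 = 62.15 m/s
adjust_airspeed(-8.14): V ← 62.15 -8.14 = 54.01 m/s
adjust_airspeed(+17.37): V ← 54.01 +17.37 = 71.38 m/s
adjust_airspeed(+13.63): V ← 71.38 +13.63 = 85.01 m/s
final state: V = 85.01 m/s, rpm = 6720 → n = rpm/60 = 112.000000 rev/s
J = V / (n·D) = 85.01 / (112.000000 × 3.363) = 0.225697
regime bands: climb J<0.2753 | cruise [0.2753, 0.5507) | windmill J≥0.5507
J = 0.2257 → climb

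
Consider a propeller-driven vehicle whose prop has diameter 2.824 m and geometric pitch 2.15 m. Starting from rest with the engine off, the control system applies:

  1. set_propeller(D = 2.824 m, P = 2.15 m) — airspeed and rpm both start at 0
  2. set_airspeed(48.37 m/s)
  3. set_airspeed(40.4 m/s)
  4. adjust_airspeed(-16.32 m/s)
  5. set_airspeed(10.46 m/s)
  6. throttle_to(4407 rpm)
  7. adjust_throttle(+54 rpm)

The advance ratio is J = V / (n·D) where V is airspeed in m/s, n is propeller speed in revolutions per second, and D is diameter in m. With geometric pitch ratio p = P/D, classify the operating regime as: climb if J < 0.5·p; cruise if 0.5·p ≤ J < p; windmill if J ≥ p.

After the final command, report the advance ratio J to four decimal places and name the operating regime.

set_propeller: D = 2.824 m, P = 2.15 m (p = P/D = 0.761331); state ← (V=0, rpm=0)
set_airspeed(48.37): V ← 48.37 m/s
set_airspeed(40.4): V ← 40.4 m/s
adjust_airspeed(-16.32): V ← 40.4 -16.32 = 24.08 m/s
set_airspeed(10.46): V ← 10.46 m/s
throttle_to(4407): rpm ← 4407
adjust_throttle(+54): rpm ← 4407 +54 = 4461
final state: V = 10.46 m/s, rpm = 4461 → n = rpm/60 = 74.350000 rev/s
J = V / (n·D) = 10.46 / (74.350000 × 2.824) = 0.049818
regime bands: climb J<0.3807 | cruise [0.3807, 0.7613) | windmill J≥0.7613
J = 0.0498 → climb

J = 0.0498, regime = climb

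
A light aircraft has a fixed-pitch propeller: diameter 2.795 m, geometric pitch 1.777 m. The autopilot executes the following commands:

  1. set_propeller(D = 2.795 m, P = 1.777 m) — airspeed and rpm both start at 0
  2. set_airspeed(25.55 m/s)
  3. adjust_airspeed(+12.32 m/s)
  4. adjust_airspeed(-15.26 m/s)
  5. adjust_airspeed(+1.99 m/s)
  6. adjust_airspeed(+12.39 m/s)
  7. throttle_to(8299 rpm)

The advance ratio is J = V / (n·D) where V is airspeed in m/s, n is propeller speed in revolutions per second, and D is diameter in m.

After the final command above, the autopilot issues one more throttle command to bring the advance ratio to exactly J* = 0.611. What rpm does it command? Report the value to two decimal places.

set_propeller: D = 2.795 m, P = 1.777 m (p = P/D = 0.635778); state ← (V=0, rpm=0)
set_airspeed(25.55): V ← 25.55 m/s
adjust_airspeed(+12.32): V ← 25.55 +12.32 = 37.87 m/s
adjust_airspeed(-15.26): V ← 37.87 -15.26 = 22.61 m/s
adjust_airspeed(+1.99): V ← 22.61 +1.99 = 24.6 m/s
adjust_airspeed(+12.39): V ← 24.6 +12.39 = 36.99 m/s
throttle_to(8299): rpm ← 8299
final state: V = 36.99 m/s, rpm = 8299 → n = rpm/60 = 138.316667 rev/s
target J* = 0.611; solve J* = V/(n·D) for n: n = V/(J*·D) = 36.99/(0.611 × 2.795) = 21.660142 rev/s
rpm = 60·n = 1299.608548

rpm = 1299.61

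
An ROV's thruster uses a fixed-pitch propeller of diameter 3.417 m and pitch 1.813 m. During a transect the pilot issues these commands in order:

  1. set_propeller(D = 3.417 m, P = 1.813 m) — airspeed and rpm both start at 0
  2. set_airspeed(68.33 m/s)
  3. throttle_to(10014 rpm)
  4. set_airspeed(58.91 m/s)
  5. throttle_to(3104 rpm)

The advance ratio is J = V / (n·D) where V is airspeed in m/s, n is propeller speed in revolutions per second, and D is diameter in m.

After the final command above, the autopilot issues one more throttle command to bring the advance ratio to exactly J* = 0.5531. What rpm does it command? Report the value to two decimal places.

set_propeller: D = 3.417 m, P = 1.813 m (p = P/D = 0.530582); state ← (V=0, rpm=0)
set_airspeed(68.33): V ← 68.33 m/s
throttle_to(10014): rpm ← 10014
set_airspeed(58.91): V ← 58.91 m/s
throttle_to(3104): rpm ← 3104
final state: V = 58.91 m/s, rpm = 3104 → n = rpm/60 = 51.733333 rev/s
target J* = 0.5531; solve J* = V/(n·D) for n: n = V/(J*·D) = 58.91/(0.5531 × 3.417) = 31.170257 rev/s
rpm = 60·n = 1870.215430

rpm = 1870.22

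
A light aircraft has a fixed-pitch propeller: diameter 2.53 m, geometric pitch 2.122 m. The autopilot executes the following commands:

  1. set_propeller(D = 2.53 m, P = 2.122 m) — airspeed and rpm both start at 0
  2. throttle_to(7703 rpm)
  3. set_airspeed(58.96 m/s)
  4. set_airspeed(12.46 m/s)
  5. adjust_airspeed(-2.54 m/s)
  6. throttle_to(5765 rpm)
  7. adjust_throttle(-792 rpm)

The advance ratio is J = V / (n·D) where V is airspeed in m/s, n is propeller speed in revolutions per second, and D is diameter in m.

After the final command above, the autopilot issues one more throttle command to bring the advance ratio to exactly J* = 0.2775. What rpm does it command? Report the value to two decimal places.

set_propeller: D = 2.53 m, P = 2.122 m (p = P/D = 0.838735); state ← (V=0, rpm=0)
throttle_to(7703): rpm ← 7703
set_airspeed(58.96): V ← 58.96 m/s
set_airspeed(12.46): V ← 12.46 m/s
adjust_airspeed(-2.54): V ← 12.46 -2.54 = 9.92 m/s
throttle_to(5765): rpm ← 5765
adjust_throttle(-792): rpm ← 5765 -792 = 4973
final state: V = 9.92 m/s, rpm = 4973 → n = rpm/60 = 82.883333 rev/s
target J* = 0.2775; solve J* = V/(n·D) for n: n = V/(J*·D) = 9.92/(0.2775 × 2.53) = 14.129545 rev/s
rpm = 60·n = 847.772674

rpm = 847.77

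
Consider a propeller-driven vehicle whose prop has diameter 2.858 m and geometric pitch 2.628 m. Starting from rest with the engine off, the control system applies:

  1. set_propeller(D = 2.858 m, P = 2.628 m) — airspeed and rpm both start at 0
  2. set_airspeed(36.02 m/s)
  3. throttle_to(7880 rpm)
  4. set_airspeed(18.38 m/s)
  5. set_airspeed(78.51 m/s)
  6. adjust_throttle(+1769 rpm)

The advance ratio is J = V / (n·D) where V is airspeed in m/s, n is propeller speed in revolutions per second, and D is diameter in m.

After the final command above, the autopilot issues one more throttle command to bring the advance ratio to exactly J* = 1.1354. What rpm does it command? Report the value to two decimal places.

rpm = 1451.66

set_propeller: D = 2.858 m, P = 2.628 m (p = P/D = 0.919524); state ← (V=0, rpm=0)
set_airspeed(36.02): V ← 36.02 m/s
throttle_to(7880): rpm ← 7880
set_airspeed(18.38): V ← 18.38 m/s
set_airspeed(78.51): V ← 78.51 m/s
adjust_throttle(+1769): rpm ← 7880 +1769 = 9649
final state: V = 78.51 m/s, rpm = 9649 → n = rpm/60 = 160.816667 rev/s
target J* = 1.1354; solve J* = V/(n·D) for n: n = V/(J*·D) = 78.51/(1.1354 × 2.858) = 24.194345 rev/s
rpm = 60·n = 1451.660679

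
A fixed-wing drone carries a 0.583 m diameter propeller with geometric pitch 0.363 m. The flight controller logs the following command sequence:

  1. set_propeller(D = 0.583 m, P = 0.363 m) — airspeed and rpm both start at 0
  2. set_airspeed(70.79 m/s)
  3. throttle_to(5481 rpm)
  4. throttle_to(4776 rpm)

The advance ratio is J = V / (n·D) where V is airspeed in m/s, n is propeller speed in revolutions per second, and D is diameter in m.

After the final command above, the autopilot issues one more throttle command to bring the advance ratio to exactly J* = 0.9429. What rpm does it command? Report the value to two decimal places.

set_propeller: D = 0.583 m, P = 0.363 m (p = P/D = 0.622642); state ← (V=0, rpm=0)
set_airspeed(70.79): V ← 70.79 m/s
throttle_to(5481): rpm ← 5481
throttle_to(4776): rpm ← 4776
final state: V = 70.79 m/s, rpm = 4776 → n = rpm/60 = 79.600000 rev/s
target J* = 0.9429; solve J* = V/(n·D) for n: n = V/(J*·D) = 70.79/(0.9429 × 0.583) = 128.776828 rev/s
rpm = 60·n = 7726.609651

rpm = 7726.61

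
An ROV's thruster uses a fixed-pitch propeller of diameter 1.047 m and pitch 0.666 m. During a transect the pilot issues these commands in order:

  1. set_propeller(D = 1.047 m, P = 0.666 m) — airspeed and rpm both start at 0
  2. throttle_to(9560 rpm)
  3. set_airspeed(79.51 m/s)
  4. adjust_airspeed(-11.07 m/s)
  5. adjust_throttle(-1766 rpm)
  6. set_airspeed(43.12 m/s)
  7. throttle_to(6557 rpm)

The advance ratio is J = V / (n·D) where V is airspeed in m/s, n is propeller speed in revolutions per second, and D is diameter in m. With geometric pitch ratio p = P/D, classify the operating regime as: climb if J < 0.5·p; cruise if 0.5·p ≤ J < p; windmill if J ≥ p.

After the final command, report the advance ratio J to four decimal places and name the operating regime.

set_propeller: D = 1.047 m, P = 0.666 m (p = P/D = 0.636103); state ← (V=0, rpm=0)
throttle_to(9560): rpm ← 9560
set_airspeed(79.51): V ← 79.51 m/s
adjust_airspeed(-11.07): V ← 79.51 -11.07 = 68.44 m/s
adjust_throttle(-1766): rpm ← 9560 -1766 = 7794
set_airspeed(43.12): V ← 43.12 m/s
throttle_to(6557): rpm ← 6557
final state: V = 43.12 m/s, rpm = 6557 → n = rpm/60 = 109.283333 rev/s
J = V / (n·D) = 43.12 / (109.283333 × 1.047) = 0.376858
regime bands: climb J<0.3181 | cruise [0.3181, 0.6361) | windmill J≥0.6361
J = 0.3769 → cruise

J = 0.3769, regime = cruise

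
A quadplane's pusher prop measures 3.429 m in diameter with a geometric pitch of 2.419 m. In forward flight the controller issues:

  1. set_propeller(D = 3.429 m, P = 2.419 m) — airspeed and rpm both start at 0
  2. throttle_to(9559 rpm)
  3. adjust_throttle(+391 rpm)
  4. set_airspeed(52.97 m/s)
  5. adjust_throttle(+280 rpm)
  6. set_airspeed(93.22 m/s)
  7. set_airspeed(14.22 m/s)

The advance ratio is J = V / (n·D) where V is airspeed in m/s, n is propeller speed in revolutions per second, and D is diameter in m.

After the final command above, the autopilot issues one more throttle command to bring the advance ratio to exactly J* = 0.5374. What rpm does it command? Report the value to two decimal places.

set_propeller: D = 3.429 m, P = 2.419 m (p = P/D = 0.705453); state ← (V=0, rpm=0)
throttle_to(9559): rpm ← 9559
adjust_throttle(+391): rpm ← 9559 +391 = 9950
set_airspeed(52.97): V ← 52.97 m/s
adjust_throttle(+280): rpm ← 9950 +280 = 10230
set_airspeed(93.22): V ← 93.22 m/s
set_airspeed(14.22): V ← 14.22 m/s
final state: V = 14.22 m/s, rpm = 10230 → n = rpm/60 = 170.500000 rev/s
target J* = 0.5374; solve J* = V/(n·D) for n: n = V/(J*·D) = 14.22/(0.5374 × 3.429) = 7.716750 rev/s
rpm = 60·n = 463.005020

rpm = 463.01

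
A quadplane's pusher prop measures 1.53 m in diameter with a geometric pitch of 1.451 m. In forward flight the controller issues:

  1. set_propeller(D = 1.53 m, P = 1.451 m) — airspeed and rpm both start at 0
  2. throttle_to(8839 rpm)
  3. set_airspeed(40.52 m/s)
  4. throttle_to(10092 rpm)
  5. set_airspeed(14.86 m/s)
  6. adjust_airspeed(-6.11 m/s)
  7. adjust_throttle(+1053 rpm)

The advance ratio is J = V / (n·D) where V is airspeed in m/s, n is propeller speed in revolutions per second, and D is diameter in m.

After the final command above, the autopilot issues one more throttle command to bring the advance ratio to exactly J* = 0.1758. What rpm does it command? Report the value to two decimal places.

rpm = 1951.86

set_propeller: D = 1.53 m, P = 1.451 m (p = P/D = 0.948366); state ← (V=0, rpm=0)
throttle_to(8839): rpm ← 8839
set_airspeed(40.52): V ← 40.52 m/s
throttle_to(10092): rpm ← 10092
set_airspeed(14.86): V ← 14.86 m/s
adjust_airspeed(-6.11): V ← 14.86 -6.11 = 8.75 m/s
adjust_throttle(+1053): rpm ← 10092 +1053 = 11145
final state: V = 8.75 m/s, rpm = 11145 → n = rpm/60 = 185.750000 rev/s
target J* = 0.1758; solve J* = V/(n·D) for n: n = V/(J*·D) = 8.75/(0.1758 × 1.53) = 32.531025 rev/s
rpm = 60·n = 1951.861518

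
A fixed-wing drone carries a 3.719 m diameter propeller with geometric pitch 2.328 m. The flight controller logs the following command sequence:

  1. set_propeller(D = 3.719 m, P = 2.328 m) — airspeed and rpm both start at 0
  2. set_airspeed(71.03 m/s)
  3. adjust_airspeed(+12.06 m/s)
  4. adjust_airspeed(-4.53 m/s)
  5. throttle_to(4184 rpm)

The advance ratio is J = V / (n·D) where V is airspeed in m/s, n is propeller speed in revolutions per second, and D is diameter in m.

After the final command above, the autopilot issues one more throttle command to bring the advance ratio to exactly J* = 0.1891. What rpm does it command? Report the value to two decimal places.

set_propeller: D = 3.719 m, P = 2.328 m (p = P/D = 0.625975); state ← (V=0, rpm=0)
set_airspeed(71.03): V ← 71.03 m/s
adjust_airspeed(+12.06): V ← 71.03 +12.06 = 83.09 m/s
adjust_airspeed(-4.53): V ← 83.09 -4.53 = 78.56 m/s
throttle_to(4184): rpm ← 4184
final state: V = 78.56 m/s, rpm = 4184 → n = rpm/60 = 69.733333 rev/s
target J* = 0.1891; solve J* = V/(n·D) for n: n = V/(J*·D) = 78.56/(0.1891 × 3.719) = 111.707869 rev/s
rpm = 60·n = 6702.472148

rpm = 6702.47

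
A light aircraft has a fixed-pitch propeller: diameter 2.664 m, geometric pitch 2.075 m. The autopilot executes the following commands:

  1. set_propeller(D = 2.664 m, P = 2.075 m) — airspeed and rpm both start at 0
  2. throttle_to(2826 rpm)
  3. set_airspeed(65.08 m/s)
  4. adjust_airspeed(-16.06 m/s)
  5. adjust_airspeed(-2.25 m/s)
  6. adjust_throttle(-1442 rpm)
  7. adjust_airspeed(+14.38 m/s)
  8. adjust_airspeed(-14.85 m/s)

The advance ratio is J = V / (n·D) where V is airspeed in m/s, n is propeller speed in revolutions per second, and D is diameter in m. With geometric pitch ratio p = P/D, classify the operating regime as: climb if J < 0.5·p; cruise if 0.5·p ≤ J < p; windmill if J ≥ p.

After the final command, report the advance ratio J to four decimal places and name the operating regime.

J = 0.7535, regime = cruise

set_propeller: D = 2.664 m, P = 2.075 m (p = P/D = 0.778904); state ← (V=0, rpm=0)
throttle_to(2826): rpm ← 2826
set_airspeed(65.08): V ← 65.08 m/s
adjust_airspeed(-16.06): V ← 65.08 -16.06 = 49.02 m/s
adjust_airspeed(-2.25): V ← 49.02 -2.25 = 46.77 m/s
adjust_throttle(-1442): rpm ← 2826 -1442 = 1384
adjust_airspeed(+14.38): V ← 46.77 +14.38 = 61.15 m/s
adjust_airspeed(-14.85): V ← 61.15 -14.85 = 46.3 m/s
final state: V = 46.3 m/s, rpm = 1384 → n = rpm/60 = 23.066667 rev/s
J = V / (n·D) = 46.3 / (23.066667 × 2.664) = 0.753463
regime bands: climb J<0.3895 | cruise [0.3895, 0.7789) | windmill J≥0.7789
J = 0.7535 → cruise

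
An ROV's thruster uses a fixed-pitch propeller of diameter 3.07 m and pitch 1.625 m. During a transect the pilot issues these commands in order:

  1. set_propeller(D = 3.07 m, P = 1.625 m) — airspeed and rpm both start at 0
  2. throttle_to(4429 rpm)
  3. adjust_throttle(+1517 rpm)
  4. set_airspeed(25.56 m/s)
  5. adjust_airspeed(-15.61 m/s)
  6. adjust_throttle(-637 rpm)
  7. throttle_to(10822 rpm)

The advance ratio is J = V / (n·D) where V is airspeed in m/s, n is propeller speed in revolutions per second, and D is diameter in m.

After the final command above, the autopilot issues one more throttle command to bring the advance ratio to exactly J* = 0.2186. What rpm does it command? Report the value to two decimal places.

set_propeller: D = 3.07 m, P = 1.625 m (p = P/D = 0.529316); state ← (V=0, rpm=0)
throttle_to(4429): rpm ← 4429
adjust_throttle(+1517): rpm ← 4429 +1517 = 5946
set_airspeed(25.56): V ← 25.56 m/s
adjust_airspeed(-15.61): V ← 25.56 -15.61 = 9.95 m/s
adjust_throttle(-637): rpm ← 5946 -637 = 5309
throttle_to(10822): rpm ← 10822
final state: V = 9.95 m/s, rpm = 10822 → n = rpm/60 = 180.366667 rev/s
target J* = 0.2186; solve J* = V/(n·D) for n: n = V/(J*·D) = 9.95/(0.2186 × 3.07) = 14.826360 rev/s
rpm = 60·n = 889.581614

rpm = 889.58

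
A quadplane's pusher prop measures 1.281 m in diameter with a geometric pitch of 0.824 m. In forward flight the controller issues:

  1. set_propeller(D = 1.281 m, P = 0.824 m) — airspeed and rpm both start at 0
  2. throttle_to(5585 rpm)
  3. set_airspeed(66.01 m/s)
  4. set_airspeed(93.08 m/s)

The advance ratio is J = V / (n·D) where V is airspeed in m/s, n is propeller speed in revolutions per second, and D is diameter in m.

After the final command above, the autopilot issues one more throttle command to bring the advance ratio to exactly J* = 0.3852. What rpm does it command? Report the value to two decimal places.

rpm = 11318.07

set_propeller: D = 1.281 m, P = 0.824 m (p = P/D = 0.643247); state ← (V=0, rpm=0)
throttle_to(5585): rpm ← 5585
set_airspeed(66.01): V ← 66.01 m/s
set_airspeed(93.08): V ← 93.08 m/s
final state: V = 93.08 m/s, rpm = 5585 → n = rpm/60 = 93.083333 rev/s
target J* = 0.3852; solve J* = V/(n·D) for n: n = V/(J*·D) = 93.08/(0.3852 × 1.281) = 188.634431 rev/s
rpm = 60·n = 11318.065861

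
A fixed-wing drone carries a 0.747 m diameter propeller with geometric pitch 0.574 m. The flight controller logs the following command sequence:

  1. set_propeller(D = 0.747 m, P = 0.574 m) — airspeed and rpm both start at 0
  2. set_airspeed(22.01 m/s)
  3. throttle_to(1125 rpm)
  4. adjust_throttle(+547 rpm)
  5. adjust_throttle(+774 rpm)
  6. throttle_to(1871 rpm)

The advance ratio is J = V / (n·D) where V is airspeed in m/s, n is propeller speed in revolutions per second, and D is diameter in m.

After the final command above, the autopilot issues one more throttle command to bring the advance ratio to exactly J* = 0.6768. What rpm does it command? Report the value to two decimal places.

set_propeller: D = 0.747 m, P = 0.574 m (p = P/D = 0.768407); state ← (V=0, rpm=0)
set_airspeed(22.01): V ← 22.01 m/s
throttle_to(1125): rpm ← 1125
adjust_throttle(+547): rpm ← 1125 +547 = 1672
adjust_throttle(+774): rpm ← 1672 +774 = 2446
throttle_to(1871): rpm ← 1871
final state: V = 22.01 m/s, rpm = 1871 → n = rpm/60 = 31.183333 rev/s
target J* = 0.6768; solve J* = V/(n·D) for n: n = V/(J*·D) = 22.01/(0.6768 × 0.747) = 43.535054 rev/s
rpm = 60·n = 2612.103259

rpm = 2612.10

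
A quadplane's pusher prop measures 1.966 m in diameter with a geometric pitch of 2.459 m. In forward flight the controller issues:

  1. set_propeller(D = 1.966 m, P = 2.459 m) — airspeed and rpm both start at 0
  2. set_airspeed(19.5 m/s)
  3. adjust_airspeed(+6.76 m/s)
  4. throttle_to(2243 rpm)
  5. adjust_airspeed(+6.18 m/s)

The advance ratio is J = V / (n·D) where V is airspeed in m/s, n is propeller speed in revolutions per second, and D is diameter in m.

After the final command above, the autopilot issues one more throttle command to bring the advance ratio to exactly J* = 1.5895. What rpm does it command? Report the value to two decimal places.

rpm = 622.86

set_propeller: D = 1.966 m, P = 2.459 m (p = P/D = 1.250763); state ← (V=0, rpm=0)
set_airspeed(19.5): V ← 19.5 m/s
adjust_airspeed(+6.76): V ← 19.5 +6.76 = 26.26 m/s
throttle_to(2243): rpm ← 2243
adjust_airspeed(+6.18): V ← 26.26 +6.18 = 32.44 m/s
final state: V = 32.44 m/s, rpm = 2243 → n = rpm/60 = 37.383333 rev/s
target J* = 1.5895; solve J* = V/(n·D) for n: n = V/(J*·D) = 32.44/(1.5895 × 1.966) = 10.380943 rev/s
rpm = 60·n = 622.856571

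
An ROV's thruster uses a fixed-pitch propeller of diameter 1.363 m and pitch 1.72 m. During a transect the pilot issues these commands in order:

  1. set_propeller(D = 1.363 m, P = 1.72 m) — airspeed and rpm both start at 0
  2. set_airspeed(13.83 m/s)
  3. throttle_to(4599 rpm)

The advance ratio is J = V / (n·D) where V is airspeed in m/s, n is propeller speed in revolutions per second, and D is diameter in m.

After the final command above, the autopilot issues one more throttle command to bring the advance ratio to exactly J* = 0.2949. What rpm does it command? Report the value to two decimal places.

rpm = 2064.44

set_propeller: D = 1.363 m, P = 1.72 m (p = P/D = 1.261922); state ← (V=0, rpm=0)
set_airspeed(13.83): V ← 13.83 m/s
throttle_to(4599): rpm ← 4599
final state: V = 13.83 m/s, rpm = 4599 → n = rpm/60 = 76.650000 rev/s
target J* = 0.2949; solve J* = V/(n·D) for n: n = V/(J*·D) = 13.83/(0.2949 × 1.363) = 34.407376 rev/s
rpm = 60·n = 2064.442552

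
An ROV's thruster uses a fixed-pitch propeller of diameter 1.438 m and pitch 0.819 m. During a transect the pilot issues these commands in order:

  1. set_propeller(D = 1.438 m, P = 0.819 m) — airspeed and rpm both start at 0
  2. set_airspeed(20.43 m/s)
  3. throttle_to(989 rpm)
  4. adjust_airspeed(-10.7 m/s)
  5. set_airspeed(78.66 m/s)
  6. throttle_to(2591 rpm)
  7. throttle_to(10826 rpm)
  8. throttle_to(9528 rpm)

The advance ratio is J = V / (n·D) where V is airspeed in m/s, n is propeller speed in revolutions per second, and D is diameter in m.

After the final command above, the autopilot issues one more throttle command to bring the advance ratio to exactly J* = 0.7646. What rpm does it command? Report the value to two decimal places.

rpm = 4292.52

set_propeller: D = 1.438 m, P = 0.819 m (p = P/D = 0.569541); state ← (V=0, rpm=0)
set_airspeed(20.43): V ← 20.43 m/s
throttle_to(989): rpm ← 989
adjust_airspeed(-10.7): V ← 20.43 -10.7 = 9.73 m/s
set_airspeed(78.66): V ← 78.66 m/s
throttle_to(2591): rpm ← 2591
throttle_to(10826): rpm ← 10826
throttle_to(9528): rpm ← 9528
final state: V = 78.66 m/s, rpm = 9528 → n = rpm/60 = 158.800000 rev/s
target J* = 0.7646; solve J* = V/(n·D) for n: n = V/(J*·D) = 78.66/(0.7646 × 1.438) = 71.541948 rev/s
rpm = 60·n = 4292.516890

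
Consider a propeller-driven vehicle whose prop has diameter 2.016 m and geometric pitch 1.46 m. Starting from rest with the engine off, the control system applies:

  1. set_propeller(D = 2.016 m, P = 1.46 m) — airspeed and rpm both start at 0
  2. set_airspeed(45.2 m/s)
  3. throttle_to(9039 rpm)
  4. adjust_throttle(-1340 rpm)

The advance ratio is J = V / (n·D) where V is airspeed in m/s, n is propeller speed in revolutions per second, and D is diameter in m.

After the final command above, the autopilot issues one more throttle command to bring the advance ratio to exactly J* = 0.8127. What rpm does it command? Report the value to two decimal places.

set_propeller: D = 2.016 m, P = 1.46 m (p = P/D = 0.724206); state ← (V=0, rpm=0)
set_airspeed(45.2): V ← 45.2 m/s
throttle_to(9039): rpm ← 9039
adjust_throttle(-1340): rpm ← 9039 -1340 = 7699
final state: V = 45.2 m/s, rpm = 7699 → n = rpm/60 = 128.316667 rev/s
target J* = 0.8127; solve J* = V/(n·D) for n: n = V/(J*·D) = 45.2/(0.8127 × 2.016) = 27.587837 rev/s
rpm = 60·n = 1655.270205

rpm = 1655.27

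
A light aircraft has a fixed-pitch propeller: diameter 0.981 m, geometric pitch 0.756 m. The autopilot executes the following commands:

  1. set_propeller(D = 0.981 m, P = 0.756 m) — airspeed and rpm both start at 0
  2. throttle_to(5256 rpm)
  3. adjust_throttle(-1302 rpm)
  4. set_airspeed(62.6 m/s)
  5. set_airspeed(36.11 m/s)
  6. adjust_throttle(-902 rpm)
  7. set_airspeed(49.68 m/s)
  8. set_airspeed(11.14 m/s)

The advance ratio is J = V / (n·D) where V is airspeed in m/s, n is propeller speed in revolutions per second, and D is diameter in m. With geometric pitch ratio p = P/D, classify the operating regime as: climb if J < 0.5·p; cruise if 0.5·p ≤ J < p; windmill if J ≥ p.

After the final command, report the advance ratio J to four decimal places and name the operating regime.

set_propeller: D = 0.981 m, P = 0.756 m (p = P/D = 0.770642); state ← (V=0, rpm=0)
throttle_to(5256): rpm ← 5256
adjust_throttle(-1302): rpm ← 5256 -1302 = 3954
set_airspeed(62.6): V ← 62.6 m/s
set_airspeed(36.11): V ← 36.11 m/s
adjust_throttle(-902): rpm ← 3954 -902 = 3052
set_airspeed(49.68): V ← 49.68 m/s
set_airspeed(11.14): V ← 11.14 m/s
final state: V = 11.14 m/s, rpm = 3052 → n = rpm/60 = 50.866667 rev/s
J = V / (n·D) = 11.14 / (50.866667 × 0.981) = 0.223246
regime bands: climb J<0.3853 | cruise [0.3853, 0.7706) | windmill J≥0.7706
J = 0.2232 → climb

J = 0.2232, regime = climb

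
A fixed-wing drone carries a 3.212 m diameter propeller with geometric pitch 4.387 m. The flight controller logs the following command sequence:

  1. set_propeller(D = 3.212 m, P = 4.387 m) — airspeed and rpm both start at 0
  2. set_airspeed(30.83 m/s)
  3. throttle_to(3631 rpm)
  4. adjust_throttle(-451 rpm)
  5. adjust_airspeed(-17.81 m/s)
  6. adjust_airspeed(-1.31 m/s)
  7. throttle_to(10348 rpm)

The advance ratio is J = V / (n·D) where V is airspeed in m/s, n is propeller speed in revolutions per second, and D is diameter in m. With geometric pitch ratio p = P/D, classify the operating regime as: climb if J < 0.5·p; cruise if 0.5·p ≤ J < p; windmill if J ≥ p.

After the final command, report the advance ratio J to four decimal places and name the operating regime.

set_propeller: D = 3.212 m, P = 4.387 m (p = P/D = 1.365816); state ← (V=0, rpm=0)
set_airspeed(30.83): V ← 30.83 m/s
throttle_to(3631): rpm ← 3631
adjust_throttle(-451): rpm ← 3631 -451 = 3180
adjust_airspeed(-17.81): V ← 30.83 -17.81 = 13.02 m/s
adjust_airspeed(-1.31): V ← 13.02 -1.31 = 11.71 m/s
throttle_to(10348): rpm ← 10348
final state: V = 11.71 m/s, rpm = 10348 → n = rpm/60 = 172.466667 rev/s
J = V / (n·D) = 11.71 / (172.466667 × 3.212) = 0.021139
regime bands: climb J<0.6829 | cruise [0.6829, 1.3658) | windmill J≥1.3658
J = 0.0211 → climb

J = 0.0211, regime = climb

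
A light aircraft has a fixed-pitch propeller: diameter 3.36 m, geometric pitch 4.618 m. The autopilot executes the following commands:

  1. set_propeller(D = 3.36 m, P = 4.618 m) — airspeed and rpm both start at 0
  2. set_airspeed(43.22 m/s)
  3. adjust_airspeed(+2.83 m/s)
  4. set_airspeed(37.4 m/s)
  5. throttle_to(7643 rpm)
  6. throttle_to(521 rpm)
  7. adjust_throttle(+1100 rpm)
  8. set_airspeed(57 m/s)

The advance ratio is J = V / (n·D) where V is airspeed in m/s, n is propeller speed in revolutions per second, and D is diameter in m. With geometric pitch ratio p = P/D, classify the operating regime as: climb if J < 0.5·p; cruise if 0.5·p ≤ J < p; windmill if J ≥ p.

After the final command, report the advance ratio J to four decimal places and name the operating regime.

J = 0.6279, regime = climb

set_propeller: D = 3.36 m, P = 4.618 m (p = P/D = 1.374405); state ← (V=0, rpm=0)
set_airspeed(43.22): V ← 43.22 m/s
adjust_airspeed(+2.83): V ← 43.22 +2.83 = 46.05 m/s
set_airspeed(37.4): V ← 37.4 m/s
throttle_to(7643): rpm ← 7643
throttle_to(521): rpm ← 521
adjust_throttle(+1100): rpm ← 521 +1100 = 1621
set_airspeed(57): V ← 57 m/s
final state: V = 57 m/s, rpm = 1621 → n = rpm/60 = 27.016667 rev/s
J = V / (n·D) = 57 / (27.016667 × 3.36) = 0.627919
regime bands: climb J<0.6872 | cruise [0.6872, 1.3744) | windmill J≥1.3744
J = 0.6279 → climb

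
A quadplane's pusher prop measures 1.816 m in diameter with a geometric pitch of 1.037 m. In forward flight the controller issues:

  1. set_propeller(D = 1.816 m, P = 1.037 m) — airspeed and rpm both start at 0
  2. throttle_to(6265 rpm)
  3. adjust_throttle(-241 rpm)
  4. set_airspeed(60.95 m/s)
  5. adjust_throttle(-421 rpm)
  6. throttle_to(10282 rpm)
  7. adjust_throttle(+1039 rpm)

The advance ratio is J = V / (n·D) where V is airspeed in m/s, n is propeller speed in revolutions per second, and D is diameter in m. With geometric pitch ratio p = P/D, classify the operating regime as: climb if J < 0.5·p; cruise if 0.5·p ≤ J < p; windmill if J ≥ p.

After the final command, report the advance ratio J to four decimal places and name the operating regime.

set_propeller: D = 1.816 m, P = 1.037 m (p = P/D = 0.571035); state ← (V=0, rpm=0)
throttle_to(6265): rpm ← 6265
adjust_throttle(-241): rpm ← 6265 -241 = 6024
set_airspeed(60.95): V ← 60.95 m/s
adjust_throttle(-421): rpm ← 6024 -421 = 5603
throttle_to(10282): rpm ← 10282
adjust_throttle(+1039): rpm ← 10282 +1039 = 11321
final state: V = 60.95 m/s, rpm = 11321 → n = rpm/60 = 188.683333 rev/s
J = V / (n·D) = 60.95 / (188.683333 × 1.816) = 0.177879
regime bands: climb J<0.2855 | cruise [0.2855, 0.5710) | windmill J≥0.5710
J = 0.1779 → climb

J = 0.1779, regime = climb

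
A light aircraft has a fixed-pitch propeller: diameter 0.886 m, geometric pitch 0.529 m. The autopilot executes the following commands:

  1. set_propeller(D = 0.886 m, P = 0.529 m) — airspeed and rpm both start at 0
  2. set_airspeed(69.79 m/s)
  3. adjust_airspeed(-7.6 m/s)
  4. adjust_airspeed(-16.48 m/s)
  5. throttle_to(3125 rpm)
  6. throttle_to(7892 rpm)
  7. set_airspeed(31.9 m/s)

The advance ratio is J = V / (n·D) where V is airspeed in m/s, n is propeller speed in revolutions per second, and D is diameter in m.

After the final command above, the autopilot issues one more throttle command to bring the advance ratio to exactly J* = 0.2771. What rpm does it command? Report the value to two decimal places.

rpm = 7796.00

set_propeller: D = 0.886 m, P = 0.529 m (p = P/D = 0.597065); state ← (V=0, rpm=0)
set_airspeed(69.79): V ← 69.79 m/s
adjust_airspeed(-7.6): V ← 69.79 -7.6 = 62.19 m/s
adjust_airspeed(-16.48): V ← 62.19 -16.48 = 45.71 m/s
throttle_to(3125): rpm ← 3125
throttle_to(7892): rpm ← 7892
set_airspeed(31.9): V ← 31.9 m/s
final state: V = 31.9 m/s, rpm = 7892 → n = rpm/60 = 131.533333 rev/s
target J* = 0.2771; solve J* = V/(n·D) for n: n = V/(J*·D) = 31.9/(0.2771 × 0.886) = 129.933290 rev/s
rpm = 60·n = 7795.997403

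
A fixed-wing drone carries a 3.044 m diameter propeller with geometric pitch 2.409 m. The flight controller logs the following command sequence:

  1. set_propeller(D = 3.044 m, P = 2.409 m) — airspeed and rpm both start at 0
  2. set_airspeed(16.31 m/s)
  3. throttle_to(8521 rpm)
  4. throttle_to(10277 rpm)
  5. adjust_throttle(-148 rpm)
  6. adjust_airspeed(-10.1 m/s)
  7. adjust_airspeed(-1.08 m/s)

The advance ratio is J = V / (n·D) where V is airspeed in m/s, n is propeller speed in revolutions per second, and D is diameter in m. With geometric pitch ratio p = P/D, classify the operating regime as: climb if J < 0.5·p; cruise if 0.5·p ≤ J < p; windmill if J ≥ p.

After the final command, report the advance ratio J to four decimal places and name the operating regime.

J = 0.0100, regime = climb

set_propeller: D = 3.044 m, P = 2.409 m (p = P/D = 0.791393); state ← (V=0, rpm=0)
set_airspeed(16.31): V ← 16.31 m/s
throttle_to(8521): rpm ← 8521
throttle_to(10277): rpm ← 10277
adjust_throttle(-148): rpm ← 10277 -148 = 10129
adjust_airspeed(-10.1): V ← 16.31 -10.1 = 6.21 m/s
adjust_airspeed(-1.08): V ← 6.21 -1.08 = 5.13 m/s
final state: V = 5.13 m/s, rpm = 10129 → n = rpm/60 = 168.816667 rev/s
J = V / (n·D) = 5.13 / (168.816667 × 3.044) = 0.009983
regime bands: climb J<0.3957 | cruise [0.3957, 0.7914) | windmill J≥0.7914
J = 0.0100 → climb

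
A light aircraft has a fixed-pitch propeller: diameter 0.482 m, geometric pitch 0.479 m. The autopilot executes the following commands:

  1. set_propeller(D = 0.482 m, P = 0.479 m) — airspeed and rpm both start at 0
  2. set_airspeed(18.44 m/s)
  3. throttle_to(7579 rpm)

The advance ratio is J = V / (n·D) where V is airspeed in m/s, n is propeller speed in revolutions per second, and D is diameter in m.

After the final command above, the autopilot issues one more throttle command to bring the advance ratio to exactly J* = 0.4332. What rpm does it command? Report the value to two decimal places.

rpm = 5298.79

set_propeller: D = 0.482 m, P = 0.479 m (p = P/D = 0.993776); state ← (V=0, rpm=0)
set_airspeed(18.44): V ← 18.44 m/s
throttle_to(7579): rpm ← 7579
final state: V = 18.44 m/s, rpm = 7579 → n = rpm/60 = 126.316667 rev/s
target J* = 0.4332; solve J* = V/(n·D) for n: n = V/(J*·D) = 18.44/(0.4332 × 0.482) = 88.313161 rev/s
rpm = 60·n = 5298.789669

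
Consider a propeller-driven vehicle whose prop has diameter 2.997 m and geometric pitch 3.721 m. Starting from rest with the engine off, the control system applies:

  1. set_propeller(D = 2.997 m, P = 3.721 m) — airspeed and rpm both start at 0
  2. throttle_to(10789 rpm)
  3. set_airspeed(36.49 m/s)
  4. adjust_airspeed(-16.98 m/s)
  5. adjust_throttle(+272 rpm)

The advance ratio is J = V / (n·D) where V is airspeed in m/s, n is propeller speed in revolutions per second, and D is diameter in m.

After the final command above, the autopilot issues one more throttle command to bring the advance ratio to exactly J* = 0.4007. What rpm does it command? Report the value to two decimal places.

rpm = 974.77

set_propeller: D = 2.997 m, P = 3.721 m (p = P/D = 1.241575); state ← (V=0, rpm=0)
throttle_to(10789): rpm ← 10789
set_airspeed(36.49): V ← 36.49 m/s
adjust_airspeed(-16.98): V ← 36.49 -16.98 = 19.51 m/s
adjust_throttle(+272): rpm ← 10789 +272 = 11061
final state: V = 19.51 m/s, rpm = 11061 → n = rpm/60 = 184.350000 rev/s
target J* = 0.4007; solve J* = V/(n·D) for n: n = V/(J*·D) = 19.51/(0.4007 × 2.997) = 16.246177 rev/s
rpm = 60·n = 974.770628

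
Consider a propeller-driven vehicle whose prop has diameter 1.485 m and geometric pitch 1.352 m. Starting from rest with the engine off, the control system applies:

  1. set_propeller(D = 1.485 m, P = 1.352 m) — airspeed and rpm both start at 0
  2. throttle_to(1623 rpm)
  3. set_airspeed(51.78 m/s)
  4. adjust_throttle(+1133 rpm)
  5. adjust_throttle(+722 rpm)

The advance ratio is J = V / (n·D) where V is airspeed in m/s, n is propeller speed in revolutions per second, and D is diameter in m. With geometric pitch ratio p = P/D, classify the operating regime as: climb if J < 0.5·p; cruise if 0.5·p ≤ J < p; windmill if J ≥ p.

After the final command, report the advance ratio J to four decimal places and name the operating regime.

set_propeller: D = 1.485 m, P = 1.352 m (p = P/D = 0.910438); state ← (V=0, rpm=0)
throttle_to(1623): rpm ← 1623
set_airspeed(51.78): V ← 51.78 m/s
adjust_throttle(+1133): rpm ← 1623 +1133 = 2756
adjust_throttle(+722): rpm ← 2756 +722 = 3478
final state: V = 51.78 m/s, rpm = 3478 → n = rpm/60 = 57.966667 rev/s
J = V / (n·D) = 51.78 / (57.966667 × 1.485) = 0.601530
regime bands: climb J<0.4552 | cruise [0.4552, 0.9104) | windmill J≥0.9104
J = 0.6015 → cruise

J = 0.6015, regime = cruise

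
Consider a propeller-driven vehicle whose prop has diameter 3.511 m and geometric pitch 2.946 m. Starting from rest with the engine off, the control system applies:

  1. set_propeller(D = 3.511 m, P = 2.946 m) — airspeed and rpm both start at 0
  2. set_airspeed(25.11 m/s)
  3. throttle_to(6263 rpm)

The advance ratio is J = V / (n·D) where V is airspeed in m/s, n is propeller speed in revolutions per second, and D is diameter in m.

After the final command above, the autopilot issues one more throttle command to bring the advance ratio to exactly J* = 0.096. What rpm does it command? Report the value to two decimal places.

set_propeller: D = 3.511 m, P = 2.946 m (p = P/D = 0.839077); state ← (V=0, rpm=0)
set_airspeed(25.11): V ← 25.11 m/s
throttle_to(6263): rpm ← 6263
final state: V = 25.11 m/s, rpm = 6263 → n = rpm/60 = 104.383333 rev/s
target J* = 0.096; solve J* = V/(n·D) for n: n = V/(J*·D) = 25.11/(0.096 × 3.511) = 74.498006 rev/s
rpm = 60·n = 4469.880376

rpm = 4469.88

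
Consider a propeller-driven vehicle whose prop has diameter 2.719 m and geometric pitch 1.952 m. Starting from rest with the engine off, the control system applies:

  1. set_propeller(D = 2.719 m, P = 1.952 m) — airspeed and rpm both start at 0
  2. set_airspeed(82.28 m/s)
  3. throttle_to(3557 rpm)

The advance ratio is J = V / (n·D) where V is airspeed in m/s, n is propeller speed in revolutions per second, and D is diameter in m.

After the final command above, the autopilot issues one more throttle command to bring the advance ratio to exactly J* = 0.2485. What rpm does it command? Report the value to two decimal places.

set_propeller: D = 2.719 m, P = 1.952 m (p = P/D = 0.717911); state ← (V=0, rpm=0)
set_airspeed(82.28): V ← 82.28 m/s
throttle_to(3557): rpm ← 3557
final state: V = 82.28 m/s, rpm = 3557 → n = rpm/60 = 59.283333 rev/s
target J* = 0.2485; solve J* = V/(n·D) for n: n = V/(J*·D) = 82.28/(0.2485 × 2.719) = 121.775153 rev/s
rpm = 60·n = 7306.509154

rpm = 7306.51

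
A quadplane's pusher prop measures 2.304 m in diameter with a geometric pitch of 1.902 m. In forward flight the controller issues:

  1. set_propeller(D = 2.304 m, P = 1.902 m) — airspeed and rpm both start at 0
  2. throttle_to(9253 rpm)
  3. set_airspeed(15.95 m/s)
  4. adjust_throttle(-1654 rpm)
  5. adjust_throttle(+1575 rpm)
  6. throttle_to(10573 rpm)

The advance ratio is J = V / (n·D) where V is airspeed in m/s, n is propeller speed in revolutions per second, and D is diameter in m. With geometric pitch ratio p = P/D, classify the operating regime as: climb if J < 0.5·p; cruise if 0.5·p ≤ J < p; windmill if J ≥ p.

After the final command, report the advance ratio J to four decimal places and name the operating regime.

set_propeller: D = 2.304 m, P = 1.902 m (p = P/D = 0.825521); state ← (V=0, rpm=0)
throttle_to(9253): rpm ← 9253
set_airspeed(15.95): V ← 15.95 m/s
adjust_throttle(-1654): rpm ← 9253 -1654 = 7599
adjust_throttle(+1575): rpm ← 7599 +1575 = 9174
throttle_to(10573): rpm ← 10573
final state: V = 15.95 m/s, rpm = 10573 → n = rpm/60 = 176.216667 rev/s
J = V / (n·D) = 15.95 / (176.216667 × 2.304) = 0.039285
regime bands: climb J<0.4128 | cruise [0.4128, 0.8255) | windmill J≥0.8255
J = 0.0393 → climb

J = 0.0393, regime = climb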